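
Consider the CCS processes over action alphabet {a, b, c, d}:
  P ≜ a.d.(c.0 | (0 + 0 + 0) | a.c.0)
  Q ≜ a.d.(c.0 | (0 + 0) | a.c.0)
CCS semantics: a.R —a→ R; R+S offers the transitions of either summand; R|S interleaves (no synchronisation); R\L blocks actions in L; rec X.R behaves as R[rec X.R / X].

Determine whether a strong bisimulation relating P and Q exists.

LTS(P): 8 reachable states
  m0 = a.d.(c.0 | (0 + 0 + 0) | a.c.0) :: -a-> m1
  m1 = d.(c.0 | (0 + 0 + 0) | a.c.0) :: -d-> m2
  m2 = c.0 | (0 + 0 + 0) | a.c.0 :: -a-> m3, -c-> m4
  m3 = c.0 | (0 + 0 + 0) | c.0 :: -c-> m5, -c-> m6
  m4 = 0 | (0 + 0 + 0) | a.c.0 :: -a-> m5
  m5 = 0 | (0 + 0 + 0) | c.0 :: -c-> m7
  m6 = c.0 | (0 + 0 + 0) | 0 :: -c-> m7
  m7 = 0 | (0 + 0 + 0) | 0 :: stopped
LTS(Q): 8 reachable states
  n0 = a.d.(c.0 | (0 + 0) | a.c.0) :: -a-> n1
  n1 = d.(c.0 | (0 + 0) | a.c.0) :: -d-> n2
  n2 = c.0 | (0 + 0) | a.c.0 :: -a-> n3, -c-> n4
  n3 = c.0 | (0 + 0) | c.0 :: -c-> n5, -c-> n6
  n4 = 0 | (0 + 0) | a.c.0 :: -a-> n5
  n5 = 0 | (0 + 0) | c.0 :: -c-> n7
  n6 = c.0 | (0 + 0) | 0 :: -c-> n7
  n7 = 0 | (0 + 0) | 0 :: stopped
Partition-refinement fixed point:
  B0 = {m0, n0}
  B1 = {m1, n1}
  B2 = {m2, n2}
  B3 = {m3, n3}
  B4 = {m5, m6, n5, n6}
  B5 = {m7, n7}
  B6 = {m4, n4}
m0 ∈ B0, n0 ∈ B0 → same block

P ~ Q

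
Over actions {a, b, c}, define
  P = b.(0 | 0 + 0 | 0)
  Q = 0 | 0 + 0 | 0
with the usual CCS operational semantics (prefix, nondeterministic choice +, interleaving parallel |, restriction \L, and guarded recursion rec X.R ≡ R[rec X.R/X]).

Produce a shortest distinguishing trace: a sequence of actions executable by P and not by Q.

P's transition system — 2 states:
  u0 = b.(0 | 0 + 0 | 0) :: -b-> u1
  u1 = 0 | 0 + 0 | 0 :: (no moves)
Q's transition system — 1 states:
  v0 = 0 | 0 + 0 | 0 :: (no moves)
Trace ⟨b⟩ through P, begin at {u0}:
  step 1 (b): {u1}
  P completes σ.
Trace ⟨b⟩ through Q, begin at {v0}:
  step 1 (b): no successor for Q

b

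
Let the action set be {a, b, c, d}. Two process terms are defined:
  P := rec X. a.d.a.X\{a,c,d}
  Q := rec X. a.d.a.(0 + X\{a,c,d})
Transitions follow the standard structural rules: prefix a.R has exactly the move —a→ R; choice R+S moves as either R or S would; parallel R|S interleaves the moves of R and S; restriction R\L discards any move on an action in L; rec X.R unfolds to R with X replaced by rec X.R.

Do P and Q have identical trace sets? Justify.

traces(P) = traces(Q)

P's transition system — 4 states:
  s0 = rec X. a.d.a.X\{a,c,d} :: -a-> s1
  s1 = d.a.(rec X. a.d.a.X\{a,c,d})\{a,c,d} :: -d-> s2
  s2 = a.(rec X. a.d.a.X\{a,c,d})\{a,c,d} :: -a-> s3
  s3 = (rec X. a.d.a.X\{a,c,d})\{a,c,d} :: ∅
Q's transition system — 4 states:
  t0 = rec X. a.d.a.(0 + X\{a,c,d}) :: -a-> t1
  t1 = d.a.(0 + (rec X. a.d.a.(0 + X\{a,c,d}))\{a,c,d}) :: -d-> t2
  t2 = a.(0 + (rec X. a.d.a.(0 + X\{a,c,d}))\{a,c,d}) :: -a-> t3
  t3 = 0 + (rec X. a.d.a.(0 + X\{a,c,d}))\{a,c,d} :: ∅
Coarsest stable partition (strong bisimilarity classes):
  B0 = {s0, t0}
  B1 = {s1, t1}
  B2 = {s2, t2}
  B3 = {s3, t3}
s0 ∈ B0, t0 ∈ B0 → same block
Bisimilar ⇒ trace-equivalent.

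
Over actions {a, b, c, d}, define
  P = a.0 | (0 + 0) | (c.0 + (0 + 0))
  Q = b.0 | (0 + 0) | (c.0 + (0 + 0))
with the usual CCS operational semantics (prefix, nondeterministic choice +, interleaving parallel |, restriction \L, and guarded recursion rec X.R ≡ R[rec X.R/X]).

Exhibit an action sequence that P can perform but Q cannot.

LTS(P): 4 reachable states
  u0 = a.0 | (0 + 0) | (c.0 + (0 + 0)) has moves -a-> u1, -c-> u2
  u1 = 0 | (0 + 0) | (c.0 + (0 + 0)) has moves -c-> u3
  u2 = a.0 | (0 + 0) | 0 has moves -a-> u3
  u3 = 0 | (0 + 0) | 0 has moves (no moves)
LTS(Q): 4 reachable states
  v0 = b.0 | (0 + 0) | (c.0 + (0 + 0)) has moves -b-> v1, -c-> v2
  v1 = 0 | (0 + 0) | (c.0 + (0 + 0)) has moves -c-> v3
  v2 = b.0 | (0 + 0) | 0 has moves -b-> v3
  v3 = 0 | (0 + 0) | 0 has moves (no moves)
Executing a from P (initial set {u0}):
  [1] a ⇒ {u1}
  ✓ P
Executing a from Q (initial set {v0}):
  [1] a ⇒ no successor for Q

a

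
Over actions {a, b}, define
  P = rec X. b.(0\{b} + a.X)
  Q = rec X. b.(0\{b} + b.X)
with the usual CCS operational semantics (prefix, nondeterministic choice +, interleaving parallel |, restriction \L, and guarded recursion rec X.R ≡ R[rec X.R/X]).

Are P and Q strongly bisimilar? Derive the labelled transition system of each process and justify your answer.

Reachable graph of P (2 states):
  m0 = rec X. b.(0\{b} + a.X) :: ··b··> m1
  m1 = 0\{b} + a.(rec X. b.(0\{b} + a.X)) :: ··a··> m0
Reachable graph of Q (2 states):
  n0 = rec X. b.(0\{b} + b.X) :: ··b··> n1
  n1 = 0\{b} + b.(rec X. b.(0\{b} + b.X)) :: ··b··> n0
Coarsest stable partition (strong bisimilarity classes):
  B0 = {m0}
  B1 = {m1}
  B2 = {n0, n1}
m0 ∈ B0, n0 ∈ B2 → different blocks

P ≁ Q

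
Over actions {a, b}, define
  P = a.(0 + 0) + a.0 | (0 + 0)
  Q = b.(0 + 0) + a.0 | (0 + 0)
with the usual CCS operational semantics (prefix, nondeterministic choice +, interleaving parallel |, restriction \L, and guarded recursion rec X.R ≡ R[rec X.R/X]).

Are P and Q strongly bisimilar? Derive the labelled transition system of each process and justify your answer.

NO

LTS(P): 3 reachable states
  u0 = a.(0 + 0) + a.0 | (0 + 0) | ··a··> u1, ··a··> u2
  u1 = 0 + 0 | ·
  u2 = 0 | (0 + 0) | ·
LTS(Q): 3 reachable states
  v0 = b.(0 + 0) + a.0 | (0 + 0) | ··a··> v1, ··b··> v2
  v1 = 0 | (0 + 0) | ·
  v2 = 0 + 0 | ·
Coarsest stable partition (strong bisimilarity classes):
  B0 = {u0}
  B1 = {u1, u2, v1, v2}
  B2 = {v0}
u0 ∈ B0, v0 ∈ B2 → different blocks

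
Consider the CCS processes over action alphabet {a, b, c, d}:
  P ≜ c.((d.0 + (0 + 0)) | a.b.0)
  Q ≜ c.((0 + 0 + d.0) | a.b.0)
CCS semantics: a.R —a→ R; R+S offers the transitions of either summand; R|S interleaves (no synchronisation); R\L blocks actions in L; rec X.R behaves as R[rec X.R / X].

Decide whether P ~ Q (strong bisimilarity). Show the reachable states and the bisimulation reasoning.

Reachable graph of P (7 states):
  u0 = c.((d.0 + (0 + 0)) | a.b.0) :: --c--▸ u1
  u1 = (d.0 + (0 + 0)) | a.b.0 :: --a--▸ u2, --d--▸ u3
  u2 = (d.0 + (0 + 0)) | b.0 :: --b--▸ u4, --d--▸ u5
  u3 = 0 | a.b.0 :: --a--▸ u5
  u4 = (d.0 + (0 + 0)) | 0 :: --d--▸ u6
  u5 = 0 | b.0 :: --b--▸ u6
  u6 = 0 | 0 :: ·
Reachable graph of Q (7 states):
  v0 = c.((0 + 0 + d.0) | a.b.0) :: --c--▸ v1
  v1 = (0 + 0 + d.0) | a.b.0 :: --a--▸ v2, --d--▸ v3
  v2 = (0 + 0 + d.0) | b.0 :: --b--▸ v4, --d--▸ v5
  v3 = 0 | a.b.0 :: --a--▸ v5
  v4 = (0 + 0 + d.0) | 0 :: --d--▸ v6
  v5 = 0 | b.0 :: --b--▸ v6
  v6 = 0 | 0 :: ·
Partition-refinement fixed point:
  B0 = {u0, v0}
  B1 = {u1, v1}
  B2 = {u3, v3}
  B3 = {u5, v5}
  B4 = {u6, v6}
  B5 = {u2, v2}
  B6 = {u4, v4}
u0 ∈ B0, v0 ∈ B0 → same block

YES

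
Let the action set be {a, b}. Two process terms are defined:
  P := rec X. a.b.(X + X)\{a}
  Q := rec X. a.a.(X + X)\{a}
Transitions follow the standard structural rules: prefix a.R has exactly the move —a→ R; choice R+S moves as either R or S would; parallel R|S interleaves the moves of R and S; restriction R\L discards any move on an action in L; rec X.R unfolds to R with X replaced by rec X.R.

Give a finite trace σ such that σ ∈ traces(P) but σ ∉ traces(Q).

ab

Reachable graph of P (3 states):
  p0 = rec X. a.b.(X + X)\{a} → --a--▸ p1
  p1 = b.((rec X. a.b.(X + X)\{a}) + (rec X. a.b.(X + X)\{a}))\{a} → --b--▸ p2
  p2 = ((rec X. a.b.(X + X)\{a}) + (rec X. a.b.(X + X)\{a}))\{a} → stopped
Reachable graph of Q (3 states):
  q0 = rec X. a.a.(X + X)\{a} → --a--▸ q1
  q1 = a.((rec X. a.a.(X + X)\{a}) + (rec X. a.a.(X + X)\{a}))\{a} → --a--▸ q2
  q2 = ((rec X. a.a.(X + X)\{a}) + (rec X. a.a.(X + X)\{a}))\{a} → stopped
Run σ = ⟨ab⟩ on P: start {p0}
  after a @ step 1: {p1}
  after b @ step 2: {p2}
  P completes σ.
Run σ = ⟨ab⟩ on Q: start {q0}
  after a @ step 1: {q1}
  after b @ step 2: no successor for Q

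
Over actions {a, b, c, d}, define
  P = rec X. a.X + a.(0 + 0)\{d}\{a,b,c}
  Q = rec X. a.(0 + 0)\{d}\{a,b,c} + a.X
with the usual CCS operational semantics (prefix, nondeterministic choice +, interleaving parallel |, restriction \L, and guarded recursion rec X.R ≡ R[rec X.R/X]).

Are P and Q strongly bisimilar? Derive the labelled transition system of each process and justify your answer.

YES

P's transition system — 2 states:
  p0 = rec X. a.X + a.(0 + 0)\{d}\{a,b,c} has moves --a--▸ p0, --a--▸ p1
  p1 = (0 + 0)\{d}\{a,b,c} has moves ∅
Q's transition system — 2 states:
  q0 = rec X. a.(0 + 0)\{d}\{a,b,c} + a.X has moves --a--▸ q0, --a--▸ q1
  q1 = (0 + 0)\{d}\{a,b,c} has moves ∅
Coarsest stable partition (strong bisimilarity classes):
  B0 = {p0, q0}
  B1 = {p1, q1}
p0 ∈ B0, q0 ∈ B0 → same block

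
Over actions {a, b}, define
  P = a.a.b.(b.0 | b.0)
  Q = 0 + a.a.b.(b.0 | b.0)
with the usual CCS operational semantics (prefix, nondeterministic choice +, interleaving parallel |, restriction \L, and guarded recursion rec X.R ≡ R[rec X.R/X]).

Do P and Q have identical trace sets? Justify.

P's transition system — 7 states:
  s0 = a.a.b.(b.0 | b.0) | -a-> s1
  s1 = a.b.(b.0 | b.0) | -a-> s2
  s2 = b.(b.0 | b.0) | -b-> s3
  s3 = b.0 | b.0 | -b-> s4, -b-> s5
  s4 = 0 | b.0 | -b-> s6
  s5 = b.0 | 0 | -b-> s6
  s6 = 0 | 0 | ·
Q's transition system — 7 states:
  t0 = 0 + a.a.b.(b.0 | b.0) | -a-> t1
  t1 = a.b.(b.0 | b.0) | -a-> t2
  t2 = b.(b.0 | b.0) | -b-> t3
  t3 = b.0 | b.0 | -b-> t4, -b-> t5
  t4 = 0 | b.0 | -b-> t6
  t5 = b.0 | 0 | -b-> t6
  t6 = 0 | 0 | ·
Coarsest stable partition (strong bisimilarity classes):
  B0 = {s0, t0}
  B1 = {s1, t1}
  B2 = {s2, t2}
  B3 = {s3, t3}
  B4 = {s4, s5, t4, t5}
  B5 = {s6, t6}
s0 ∈ B0, t0 ∈ B0 → same block
Bisimilar ⇒ trace-equivalent.

YES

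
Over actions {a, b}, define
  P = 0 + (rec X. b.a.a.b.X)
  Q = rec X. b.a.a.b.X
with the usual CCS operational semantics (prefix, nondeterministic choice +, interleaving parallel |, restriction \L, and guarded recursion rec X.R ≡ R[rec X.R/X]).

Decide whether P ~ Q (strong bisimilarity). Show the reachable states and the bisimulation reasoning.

P's transition system — 5 states:
  m0 = 0 + (rec X. b.a.a.b.X) ⊢ --b--▸ m1
  m1 = a.a.b.(rec X. b.a.a.b.X) ⊢ --a--▸ m2
  m2 = a.b.(rec X. b.a.a.b.X) ⊢ --a--▸ m3
  m3 = b.(rec X. b.a.a.b.X) ⊢ --b--▸ m4
  m4 = rec X. b.a.a.b.X ⊢ --b--▸ m1
Q's transition system — 4 states:
  n0 = rec X. b.a.a.b.X ⊢ --b--▸ n1
  n1 = a.a.b.(rec X. b.a.a.b.X) ⊢ --a--▸ n2
  n2 = a.b.(rec X. b.a.a.b.X) ⊢ --a--▸ n3
  n3 = b.(rec X. b.a.a.b.X) ⊢ --b--▸ n0
Coarsest stable partition (strong bisimilarity classes):
  B0 = {m0, m4, n0}
  B1 = {m1, n1}
  B2 = {m2, n2}
  B3 = {m3, n3}
m0 ∈ B0, n0 ∈ B0 → same block

P ~ Q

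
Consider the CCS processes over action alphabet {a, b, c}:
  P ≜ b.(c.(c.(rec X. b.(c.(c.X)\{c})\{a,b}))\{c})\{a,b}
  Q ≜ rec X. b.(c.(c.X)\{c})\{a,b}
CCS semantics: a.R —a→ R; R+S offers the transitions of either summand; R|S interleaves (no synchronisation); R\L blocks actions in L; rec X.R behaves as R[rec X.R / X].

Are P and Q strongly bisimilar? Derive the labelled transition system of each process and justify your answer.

YES

P's transition system — 3 states:
  p0 = b.(c.(c.(rec X. b.(c.(c.X)\{c})\{a,b}))\{c})\{a,b} has moves —b→ p1
  p1 = (c.(c.(rec X. b.(c.(c.X)\{c})\{a,b}))\{c})\{a,b} has moves —c→ p2
  p2 = (c.(rec X. b.(c.(c.X)\{c})\{a,b}))\{c}\{a,b} has moves ∅
Q's transition system — 3 states:
  q0 = rec X. b.(c.(c.X)\{c})\{a,b} has moves —b→ q1
  q1 = (c.(c.(rec X. b.(c.(c.X)\{c})\{a,b}))\{c})\{a,b} has moves —c→ q2
  q2 = (c.(rec X. b.(c.(c.X)\{c})\{a,b}))\{c}\{a,b} has moves ∅
Partition-refinement fixed point:
  B0 = {p0, q0}
  B1 = {p1, q1}
  B2 = {p2, q2}
p0 ∈ B0, q0 ∈ B0 → same block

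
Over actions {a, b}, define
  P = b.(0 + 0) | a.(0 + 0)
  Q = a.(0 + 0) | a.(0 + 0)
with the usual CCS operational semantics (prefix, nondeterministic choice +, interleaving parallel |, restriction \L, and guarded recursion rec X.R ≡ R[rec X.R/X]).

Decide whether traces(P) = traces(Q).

Reachable graph of P (4 states):
  s0 = b.(0 + 0) | a.(0 + 0) has moves --a--▸ s1, --b--▸ s2
  s1 = b.(0 + 0) | (0 + 0) has moves --b--▸ s3
  s2 = (0 + 0) | a.(0 + 0) has moves --a--▸ s3
  s3 = (0 + 0) | (0 + 0) has moves ·
Reachable graph of Q (4 states):
  t0 = a.(0 + 0) | a.(0 + 0) has moves --a--▸ t1, --a--▸ t2
  t1 = (0 + 0) | a.(0 + 0) has moves --a--▸ t3
  t2 = a.(0 + 0) | (0 + 0) has moves --a--▸ t3
  t3 = (0 + 0) | (0 + 0) has moves ·
Trace ⟨b⟩ through P, begin at {s0}:
  [1] b ⇒ {s2}
  P completes σ.
Trace ⟨b⟩ through Q, begin at {t0}:
  [1] b ⇒ no successor for Q

traces(P) ≠ traces(Q) — witness ⟨b⟩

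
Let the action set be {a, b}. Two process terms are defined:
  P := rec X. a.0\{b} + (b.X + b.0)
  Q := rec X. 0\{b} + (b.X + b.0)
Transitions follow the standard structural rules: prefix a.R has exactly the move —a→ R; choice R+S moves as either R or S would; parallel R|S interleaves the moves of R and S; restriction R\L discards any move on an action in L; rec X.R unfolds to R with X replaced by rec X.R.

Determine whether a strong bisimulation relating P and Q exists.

Reachable graph of P (3 states):
  p0 = rec X. a.0\{b} + (b.X + b.0) → =a=> p1, =b=> p0, =b=> p2
  p1 = 0\{b} → deadlocked
  p2 = 0 → deadlocked
Reachable graph of Q (2 states):
  q0 = rec X. 0\{b} + (b.X + b.0) → =b=> q0, =b=> q1
  q1 = 0 → deadlocked
Bisimilarity quotient blocks:
  B0 = {p0}
  B1 = {p1, p2, q1}
  B2 = {q0}
p0 ∈ B0, q0 ∈ B2 → different blocks

P ≁ Q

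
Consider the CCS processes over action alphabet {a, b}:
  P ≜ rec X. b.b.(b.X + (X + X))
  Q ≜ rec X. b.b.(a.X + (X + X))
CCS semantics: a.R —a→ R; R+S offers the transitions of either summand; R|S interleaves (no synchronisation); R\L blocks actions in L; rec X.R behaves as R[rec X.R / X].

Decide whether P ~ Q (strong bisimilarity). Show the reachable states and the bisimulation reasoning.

LTS(P): 3 reachable states
  m0 = rec X. b.b.(b.X + (X + X)) → -b-> m1
  m1 = b.(b.(rec X. b.b.(b.X + (X + X))) + ((rec X. b.b.(b.X + (X + X))) + (rec X. b.b.(b.X + (X + X))))) → -b-> m2
  m2 = b.(rec X. b.b.(b.X + (X + X))) + ((rec X. b.b.(b.X + (X + X))) + (rec X. b.b.(b.X + (X + X)))) → -b-> m0, -b-> m1
LTS(Q): 3 reachable states
  n0 = rec X. b.b.(a.X + (X + X)) → -b-> n1
  n1 = b.(a.(rec X. b.b.(a.X + (X + X))) + ((rec X. b.b.(a.X + (X + X))) + (rec X. b.b.(a.X + (X + X))))) → -b-> n2
  n2 = a.(rec X. b.b.(a.X + (X + X))) + ((rec X. b.b.(a.X + (X + X))) + (rec X. b.b.(a.X + (X + X)))) → -a-> n0, -b-> n1
Bisimilarity quotient blocks:
  B0 = {m0, m1, m2}
  B1 = {n0}
  B2 = {n1}
  B3 = {n2}
m0 ∈ B0, n0 ∈ B1 → different blocks

NO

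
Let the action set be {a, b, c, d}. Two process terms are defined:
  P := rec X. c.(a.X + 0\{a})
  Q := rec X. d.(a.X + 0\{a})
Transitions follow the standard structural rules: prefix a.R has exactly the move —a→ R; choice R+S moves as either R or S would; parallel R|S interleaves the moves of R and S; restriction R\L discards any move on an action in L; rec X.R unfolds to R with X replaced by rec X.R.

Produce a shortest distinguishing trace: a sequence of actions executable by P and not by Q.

LTS(P): 2 reachable states
  s0 = rec X. c.(a.X + 0\{a}) :: —c→ s1
  s1 = a.(rec X. c.(a.X + 0\{a})) + 0\{a} :: —a→ s0
LTS(Q): 2 reachable states
  t0 = rec X. d.(a.X + 0\{a}) :: —d→ t1
  t1 = a.(rec X. d.(a.X + 0\{a})) + 0\{a} :: —a→ t0
Executing c from P (initial set {s0}):
  after c @ step 1: {s1}
  P completes σ.
Executing c from Q (initial set {t0}):
  after c @ step 1: ∅ (Q stuck)

c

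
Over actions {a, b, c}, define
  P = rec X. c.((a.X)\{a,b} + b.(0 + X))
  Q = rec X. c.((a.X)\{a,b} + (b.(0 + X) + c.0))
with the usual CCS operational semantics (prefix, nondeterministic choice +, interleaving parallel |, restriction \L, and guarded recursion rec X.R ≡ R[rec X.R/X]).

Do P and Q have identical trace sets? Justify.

trace-distinct — witness ⟨cc⟩

LTS(P): 3 reachable states
  p0 = rec X. c.((a.X)\{a,b} + b.(0 + X)) :: --c--▸ p1
  p1 = (a.(rec X. c.((a.X)\{a,b} + b.(0 + X))))\{a,b} + b.(0 + (rec X. c.((a.X)\{a,b} + b.(0 + X)))) :: --b--▸ p2
  p2 = 0 + (rec X. c.((a.X)\{a,b} + b.(0 + X))) :: --c--▸ p1
LTS(Q): 4 reachable states
  q0 = rec X. c.((a.X)\{a,b} + (b.(0 + X) + c.0)) :: --c--▸ q1
  q1 = (a.(rec X. c.((a.X)\{a,b} + (b.(0 + X) + c.0))))\{a,b} + (b.(0 + (rec X. c.((a.X)\{a,b} + (b.(0 + X) + c.0)))) + c.0) :: --b--▸ q2, --c--▸ q3
  q2 = 0 + (rec X. c.((a.X)\{a,b} + (b.(0 + X) + c.0))) :: --c--▸ q1
  q3 = 0 :: deadlocked
Executing cc from Q (initial set {q0}):
  [1] c ⇒ {q1}
  [2] c ⇒ {q3}
  ✓ Q
Executing cc from P (initial set {p0}):
  [1] c ⇒ {p1}
  [2] c ⇒ ∅ (P stuck)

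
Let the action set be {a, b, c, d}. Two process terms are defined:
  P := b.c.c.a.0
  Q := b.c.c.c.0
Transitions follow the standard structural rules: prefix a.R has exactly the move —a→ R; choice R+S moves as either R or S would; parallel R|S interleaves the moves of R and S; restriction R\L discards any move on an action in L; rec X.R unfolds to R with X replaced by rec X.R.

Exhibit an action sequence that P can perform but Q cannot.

bcca

P's transition system — 5 states:
  p0 = b.c.c.a.0 | ··b··> p1
  p1 = c.c.a.0 | ··c··> p2
  p2 = c.a.0 | ··c··> p3
  p3 = a.0 | ··a··> p4
  p4 = 0 | deadlocked
Q's transition system — 5 states:
  q0 = b.c.c.c.0 | ··b··> q1
  q1 = c.c.c.0 | ··c··> q2
  q2 = c.c.0 | ··c··> q3
  q3 = c.0 | ··c··> q4
  q4 = 0 | deadlocked
Run σ = ⟨bcca⟩ on P: start {p0}
  [1] b ⇒ {p1}
  [2] c ⇒ {p2}
  [3] c ⇒ {p3}
  [4] a ⇒ {p4}
  ✓ P
Run σ = ⟨bcca⟩ on Q: start {q0}
  [1] b ⇒ {q1}
  [2] c ⇒ {q2}
  [3] c ⇒ {q3}
  [4] a ⇒ ∅ (Q stuck)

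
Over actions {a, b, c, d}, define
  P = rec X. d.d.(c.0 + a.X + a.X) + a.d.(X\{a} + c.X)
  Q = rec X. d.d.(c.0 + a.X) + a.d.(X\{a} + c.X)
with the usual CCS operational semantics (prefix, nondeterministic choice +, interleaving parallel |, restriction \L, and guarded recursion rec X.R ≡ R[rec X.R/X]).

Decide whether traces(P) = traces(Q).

P's transition system — 9 states:
  m0 = rec X. d.d.(c.0 + a.X + a.X) + a.d.(X\{a} + c.X) ⊢ -a-> m1, -d-> m2
  m1 = d.((rec X. d.d.(c.0 + a.X + a.X) + a.d.(X\{a} + c.X))\{a} + c.(rec X. d.d.(c.0 + a.X + a.X) + a.d.(X\{a} + c.X))) ⊢ -d-> m3
  m2 = d.(c.0 + a.(rec X. d.d.(c.0 + a.X + a.X) + a.d.(X\{a} + c.X)) + a.(rec X. d.d.(c.0 + a.X + a.X) + a.d.(X\{a} + c.X))) ⊢ -d-> m4
  m3 = (rec X. d.d.(c.0 + a.X + a.X) + a.d.(X\{a} + c.X))\{a} + c.(rec X. d.d.(c.0 + a.X + a.X) + a.d.(X\{a} + c.X)) ⊢ -c-> m0, -d-> m5
  m4 = c.0 + a.(rec X. d.d.(c.0 + a.X + a.X) + a.d.(X\{a} + c.X)) + a.(rec X. d.d.(c.0 + a.X + a.X) + a.d.(X\{a} + c.X)) ⊢ -a-> m0, -c-> m6
  m5 = (d.(c.0 + a.(rec X. d.d.(c.0 + a.X + a.X) + a.d.(X\{a} + c.X)) + a.(rec X. d.d.(c.0 + a.X + a.X) + a.d.(X\{a} + c.X))))\{a} ⊢ -d-> m7
  m6 = 0 ⊢ stopped
  m7 = (c.0 + a.(rec X. d.d.(c.0 + a.X + a.X) + a.d.(X\{a} + c.X)) + a.(rec X. d.d.(c.0 + a.X + a.X) + a.d.(X\{a} + c.X)))\{a} ⊢ -c-> m8
  m8 = 0\{a} ⊢ stopped
Q's transition system — 9 states:
  n0 = rec X. d.d.(c.0 + a.X) + a.d.(X\{a} + c.X) ⊢ -a-> n1, -d-> n2
  n1 = d.((rec X. d.d.(c.0 + a.X) + a.d.(X\{a} + c.X))\{a} + c.(rec X. d.d.(c.0 + a.X) + a.d.(X\{a} + c.X))) ⊢ -d-> n3
  n2 = d.(c.0 + a.(rec X. d.d.(c.0 + a.X) + a.d.(X\{a} + c.X))) ⊢ -d-> n4
  n3 = (rec X. d.d.(c.0 + a.X) + a.d.(X\{a} + c.X))\{a} + c.(rec X. d.d.(c.0 + a.X) + a.d.(X\{a} + c.X)) ⊢ -c-> n0, -d-> n5
  n4 = c.0 + a.(rec X. d.d.(c.0 + a.X) + a.d.(X\{a} + c.X)) ⊢ -a-> n0, -c-> n6
  n5 = (d.(c.0 + a.(rec X. d.d.(c.0 + a.X) + a.d.(X\{a} + c.X))))\{a} ⊢ -d-> n7
  n6 = 0 ⊢ stopped
  n7 = (c.0 + a.(rec X. d.d.(c.0 + a.X) + a.d.(X\{a} + c.X)))\{a} ⊢ -c-> n8
  n8 = 0\{a} ⊢ stopped
Bisimilarity quotient blocks:
  B0 = {m0, n0}
  B1 = {m1, n1}
  B2 = {m3, n3}
  B3 = {m5, n5}
  B4 = {m7, n7}
  B5 = {m6, m8, n6, n8}
  B6 = {m2, n2}
  B7 = {m4, n4}
m0 ∈ B0, n0 ∈ B0 → same block
Bisimilar ⇒ trace-equivalent.

YES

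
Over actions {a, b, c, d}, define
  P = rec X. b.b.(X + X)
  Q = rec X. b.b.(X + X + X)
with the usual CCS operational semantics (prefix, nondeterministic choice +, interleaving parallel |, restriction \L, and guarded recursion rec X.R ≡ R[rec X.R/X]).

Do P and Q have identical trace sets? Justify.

trace-equivalent

P's transition system — 3 states:
  s0 = rec X. b.b.(X + X) ⊢ --b--▸ s1
  s1 = b.((rec X. b.b.(X + X)) + (rec X. b.b.(X + X))) ⊢ --b--▸ s2
  s2 = (rec X. b.b.(X + X)) + (rec X. b.b.(X + X)) ⊢ --b--▸ s1
Q's transition system — 3 states:
  t0 = rec X. b.b.(X + X + X) ⊢ --b--▸ t1
  t1 = b.((rec X. b.b.(X + X + X)) + (rec X. b.b.(X + X + X)) + (rec X. b.b.(X + X + X))) ⊢ --b--▸ t2
  t2 = (rec X. b.b.(X + X + X)) + (rec X. b.b.(X + X + X)) + (rec X. b.b.(X + X + X)) ⊢ --b--▸ t1
Bisimilarity quotient blocks:
  B0 = {s0, s1, s2, t0, t1, t2}
s0 ∈ B0, t0 ∈ B0 → same block
Bisimilar ⇒ trace-equivalent.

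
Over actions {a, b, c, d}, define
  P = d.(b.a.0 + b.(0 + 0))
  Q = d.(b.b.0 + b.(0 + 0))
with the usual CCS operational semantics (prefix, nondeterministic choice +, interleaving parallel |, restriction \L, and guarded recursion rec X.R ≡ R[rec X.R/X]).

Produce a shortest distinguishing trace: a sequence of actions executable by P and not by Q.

P's transition system — 5 states:
  s0 = d.(b.a.0 + b.(0 + 0)) ⊢ -d-> s1
  s1 = b.a.0 + b.(0 + 0) ⊢ -b-> s2, -b-> s3
  s2 = 0 + 0 ⊢ ∅
  s3 = a.0 ⊢ -a-> s4
  s4 = 0 ⊢ ∅
Q's transition system — 5 states:
  t0 = d.(b.b.0 + b.(0 + 0)) ⊢ -d-> t1
  t1 = b.b.0 + b.(0 + 0) ⊢ -b-> t2, -b-> t3
  t2 = 0 + 0 ⊢ ∅
  t3 = b.0 ⊢ -b-> t4
  t4 = 0 ⊢ ∅
Run σ = ⟨dba⟩ on P: start {s0}
  [1] d ⇒ {s1}
  [2] b ⇒ {s2, s3}
  [3] a ⇒ {s4}
  — P admits the full trace.
Run σ = ⟨dba⟩ on Q: start {t0}
  [1] d ⇒ {t1}
  [2] b ⇒ {t2, t3}
  [3] a ⇒ ∅  — Q cannot continue

dba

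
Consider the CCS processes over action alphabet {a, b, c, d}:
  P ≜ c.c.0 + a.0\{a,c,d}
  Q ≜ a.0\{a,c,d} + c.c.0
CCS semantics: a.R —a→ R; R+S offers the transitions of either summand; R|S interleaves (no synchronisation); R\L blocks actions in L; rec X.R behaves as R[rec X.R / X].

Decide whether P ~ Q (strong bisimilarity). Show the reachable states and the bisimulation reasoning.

Reachable graph of P (4 states):
  p0 = c.c.0 + a.0\{a,c,d} | -a-> p1, -c-> p2
  p1 = 0\{a,c,d} | ·
  p2 = c.0 | -c-> p3
  p3 = 0 | ·
Reachable graph of Q (4 states):
  q0 = a.0\{a,c,d} + c.c.0 | -a-> q1, -c-> q2
  q1 = 0\{a,c,d} | ·
  q2 = c.0 | -c-> q3
  q3 = 0 | ·
Coarsest stable partition (strong bisimilarity classes):
  B0 = {p0, q0}
  B1 = {p1, p3, q1, q3}
  B2 = {p2, q2}
p0 ∈ B0, q0 ∈ B0 → same block

YES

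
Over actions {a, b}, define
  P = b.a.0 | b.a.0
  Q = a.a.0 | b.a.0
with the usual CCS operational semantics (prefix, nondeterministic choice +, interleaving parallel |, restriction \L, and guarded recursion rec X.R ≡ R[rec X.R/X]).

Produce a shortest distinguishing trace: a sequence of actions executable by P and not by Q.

Reachable graph of P (9 states):
  p0 = b.a.0 | b.a.0 has moves --b--▸ p1, --b--▸ p2
  p1 = a.0 | b.a.0 has moves --a--▸ p3, --b--▸ p4
  p2 = b.a.0 | a.0 has moves --a--▸ p5, --b--▸ p4
  p3 = 0 | b.a.0 has moves --b--▸ p6
  p4 = a.0 | a.0 has moves --a--▸ p6, --a--▸ p7
  p5 = b.a.0 | 0 has moves --b--▸ p7
  p6 = 0 | a.0 has moves --a--▸ p8
  p7 = a.0 | 0 has moves --a--▸ p8
  p8 = 0 | 0 has moves (no moves)
Reachable graph of Q (9 states):
  q0 = a.a.0 | b.a.0 has moves --a--▸ q1, --b--▸ q2
  q1 = a.0 | b.a.0 has moves --a--▸ q3, --b--▸ q4
  q2 = a.a.0 | a.0 has moves --a--▸ q4, --a--▸ q5
  q3 = 0 | b.a.0 has moves --b--▸ q6
  q4 = a.0 | a.0 has moves --a--▸ q6, --a--▸ q7
  q5 = a.a.0 | 0 has moves --a--▸ q7
  q6 = 0 | a.0 has moves --a--▸ q8
  q7 = a.0 | 0 has moves --a--▸ q8
  q8 = 0 | 0 has moves (no moves)
Trace ⟨bb⟩ through P, begin at {p0}:
  [1] b ⇒ {p1, p2}
  [2] b ⇒ {p4}
  — P admits the full trace.
Trace ⟨bb⟩ through Q, begin at {q0}:
  [1] b ⇒ {q2}
  [2] b ⇒ ∅  — Q cannot continue

bb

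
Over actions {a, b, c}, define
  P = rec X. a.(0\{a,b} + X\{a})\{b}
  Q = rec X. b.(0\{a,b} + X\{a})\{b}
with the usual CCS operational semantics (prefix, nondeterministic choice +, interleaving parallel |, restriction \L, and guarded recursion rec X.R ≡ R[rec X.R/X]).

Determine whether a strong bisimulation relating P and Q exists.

not bisimilar

Reachable graph of P (2 states):
  u0 = rec X. a.(0\{a,b} + X\{a})\{b} | --a--▸ u1
  u1 = (0\{a,b} + (rec X. a.(0\{a,b} + X\{a})\{b})\{a})\{b} | stopped
Reachable graph of Q (2 states):
  v0 = rec X. b.(0\{a,b} + X\{a})\{b} | --b--▸ v1
  v1 = (0\{a,b} + (rec X. b.(0\{a,b} + X\{a})\{b})\{a})\{b} | stopped
Partition-refinement fixed point:
  B0 = {u0}
  B1 = {u1, v1}
  B2 = {v0}
u0 ∈ B0, v0 ∈ B2 → different blocks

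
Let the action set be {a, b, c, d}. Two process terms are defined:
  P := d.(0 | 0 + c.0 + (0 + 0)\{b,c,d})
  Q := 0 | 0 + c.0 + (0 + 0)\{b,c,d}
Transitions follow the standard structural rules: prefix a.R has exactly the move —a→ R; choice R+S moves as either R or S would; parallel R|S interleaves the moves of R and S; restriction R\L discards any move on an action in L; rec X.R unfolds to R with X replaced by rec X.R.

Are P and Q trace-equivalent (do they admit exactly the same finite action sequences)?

NO — witness ⟨d⟩

LTS(P): 3 reachable states
  p0 = d.(0 | 0 + c.0 + (0 + 0)\{b,c,d}) has moves -d-> p1
  p1 = 0 | 0 + c.0 + (0 + 0)\{b,c,d} has moves -c-> p2
  p2 = 0 has moves deadlocked
LTS(Q): 2 reachable states
  q0 = 0 | 0 + c.0 + (0 + 0)\{b,c,d} has moves -c-> q1
  q1 = 0 has moves deadlocked
Trace ⟨d⟩ through P, begin at {p0}:
  [1] d ⇒ {p1}
  P completes σ.
Trace ⟨d⟩ through Q, begin at {q0}:
  [1] d ⇒ ∅ (Q stuck)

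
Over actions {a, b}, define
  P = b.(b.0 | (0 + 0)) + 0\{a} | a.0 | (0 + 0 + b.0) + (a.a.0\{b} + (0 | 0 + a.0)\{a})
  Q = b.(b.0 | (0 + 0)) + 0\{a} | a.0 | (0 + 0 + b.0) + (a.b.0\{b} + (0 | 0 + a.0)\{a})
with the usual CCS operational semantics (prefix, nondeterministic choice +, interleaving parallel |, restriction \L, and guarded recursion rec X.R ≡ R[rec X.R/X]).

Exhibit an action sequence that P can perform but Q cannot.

P's transition system — 8 states:
  p0 = b.(b.0 | (0 + 0)) + 0\{a} | a.0 | (0 + 0 + b.0) + (a.a.0\{b} + (0 | 0 + a.0)\{a}) has moves --a--▸ p1, --a--▸ p2, --b--▸ p3, --b--▸ p4
  p1 = 0\{a} | 0 | (0 + 0 + b.0) has moves --b--▸ p5
  p2 = a.0\{b} has moves --a--▸ p6
  p3 = 0\{a} | a.0 | 0 has moves --a--▸ p5
  p4 = b.0 | (0 + 0) has moves --b--▸ p7
  p5 = 0\{a} | 0 | 0 has moves ∅
  p6 = 0\{b} has moves ∅
  p7 = 0 | (0 + 0) has moves ∅
Q's transition system — 8 states:
  q0 = b.(b.0 | (0 + 0)) + 0\{a} | a.0 | (0 + 0 + b.0) + (a.b.0\{b} + (0 | 0 + a.0)\{a}) has moves --a--▸ q1, --a--▸ q2, --b--▸ q3, --b--▸ q4
  q1 = 0\{a} | 0 | (0 + 0 + b.0) has moves --b--▸ q5
  q2 = b.0\{b} has moves --b--▸ q6
  q3 = 0\{a} | a.0 | 0 has moves --a--▸ q5
  q4 = b.0 | (0 + 0) has moves --b--▸ q7
  q5 = 0\{a} | 0 | 0 has moves ∅
  q6 = 0\{b} has moves ∅
  q7 = 0 | (0 + 0) has moves ∅
Run σ = ⟨aa⟩ on P: start {p0}
  [1] a ⇒ {p1, p2}
  [2] a ⇒ {p6}
  — P admits the full trace.
Run σ = ⟨aa⟩ on Q: start {q0}
  [1] a ⇒ {q1, q2}
  [2] a ⇒ no successor for Q

aa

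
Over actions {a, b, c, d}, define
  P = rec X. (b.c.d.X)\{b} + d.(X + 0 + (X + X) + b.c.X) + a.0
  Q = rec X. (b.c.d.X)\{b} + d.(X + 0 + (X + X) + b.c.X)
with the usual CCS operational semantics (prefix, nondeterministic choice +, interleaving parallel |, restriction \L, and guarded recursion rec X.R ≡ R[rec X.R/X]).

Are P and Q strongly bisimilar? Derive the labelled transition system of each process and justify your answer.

NO

P's transition system — 4 states:
  m0 = rec X. (b.c.d.X)\{b} + d.(X + 0 + (X + X) + b.c.X) + a.0 ⊢ --a--▸ m1, --d--▸ m2
  m1 = 0 ⊢ stopped
  m2 = (rec X. (b.c.d.X)\{b} + d.(X + 0 + (X + X) + b.c.X) + a.0) + 0 + ((rec X. (b.c.d.X)\{b} + d.(X + 0 + (X + X) + b.c.X) + a.0) + (rec X. (b.c.d.X)\{b} + d.(X + 0 + (X + X) + b.c.X) + a.0)) + b.c.(rec X. (b.c.d.X)\{b} + d.(X + 0 + (X + X) + b.c.X) + a.0) ⊢ --a--▸ m1, --b--▸ m3, --d--▸ m2
  m3 = c.(rec X. (b.c.d.X)\{b} + d.(X + 0 + (X + X) + b.c.X) + a.0) ⊢ --c--▸ m0
Q's transition system — 3 states:
  n0 = rec X. (b.c.d.X)\{b} + d.(X + 0 + (X + X) + b.c.X) ⊢ --d--▸ n1
  n1 = (rec X. (b.c.d.X)\{b} + d.(X + 0 + (X + X) + b.c.X)) + 0 + ((rec X. (b.c.d.X)\{b} + d.(X + 0 + (X + X) + b.c.X)) + (rec X. (b.c.d.X)\{b} + d.(X + 0 + (X + X) + b.c.X))) + b.c.(rec X. (b.c.d.X)\{b} + d.(X + 0 + (X + X) + b.c.X)) ⊢ --b--▸ n2, --d--▸ n1
  n2 = c.(rec X. (b.c.d.X)\{b} + d.(X + 0 + (X + X) + b.c.X)) ⊢ --c--▸ n0
Partition-refinement fixed point:
  B0 = {m0}
  B1 = {m1}
  B2 = {m2}
  B3 = {m3}
  B4 = {n0}
  B5 = {n1}
  B6 = {n2}
m0 ∈ B0, n0 ∈ B4 → different blocks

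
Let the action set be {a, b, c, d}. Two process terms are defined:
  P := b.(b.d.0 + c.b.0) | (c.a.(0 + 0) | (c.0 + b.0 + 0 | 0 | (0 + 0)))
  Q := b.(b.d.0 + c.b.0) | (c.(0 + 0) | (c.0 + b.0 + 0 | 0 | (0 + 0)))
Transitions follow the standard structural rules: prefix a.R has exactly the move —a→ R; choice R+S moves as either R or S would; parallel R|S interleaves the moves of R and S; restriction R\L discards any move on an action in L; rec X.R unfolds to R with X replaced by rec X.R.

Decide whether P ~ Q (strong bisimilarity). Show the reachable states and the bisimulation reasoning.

LTS(P): 30 reachable states
  u0 = b.(b.d.0 + c.b.0) | (c.a.(0 + 0) | (c.0 + b.0 + 0 | 0 | (0 + 0))) | —b→ u1, —b→ u2, —c→ u2, —c→ u3
  u1 = (b.d.0 + c.b.0) | (c.a.(0 + 0) | (c.0 + b.0 + 0 | 0 | (0 + 0))) | —b→ u4, —b→ u5, —c→ u4, —c→ u6, —c→ u7
  u2 = b.(b.d.0 + c.b.0) | (c.a.(0 + 0) | 0) | —b→ u4, —c→ u8
  u3 = b.(b.d.0 + c.b.0) | (a.(0 + 0) | (c.0 + b.0 + 0 | 0 | (0 + 0))) | —a→ u9, —b→ u6, —b→ u8, —c→ u8
  u4 = (b.d.0 + c.b.0) | (c.a.(0 + 0) | 0) | —b→ u10, —c→ u11, —c→ u12
  u5 = d.0 | (c.a.(0 + 0) | (c.0 + b.0 + 0 | 0 | (0 + 0))) | —b→ u10, —c→ u10, —c→ u13, —d→ u14
  u6 = (b.d.0 + c.b.0) | (a.(0 + 0) | (c.0 + b.0 + 0 | 0 | (0 + 0))) | —a→ u15, —b→ u11, —b→ u13, —c→ u11, —c→ u16
  u7 = b.0 | (c.a.(0 + 0) | (c.0 + b.0 + 0 | 0 | (0 + 0))) | —b→ u12, —b→ u14, —c→ u12, —c→ u16
  u8 = b.(b.d.0 + c.b.0) | (a.(0 + 0) | 0) | —a→ u17, —b→ u11
  u9 = b.(b.d.0 + c.b.0) | ((0 + 0) | (c.0 + b.0 + 0 | 0 | (0 + 0))) | —b→ u15, —b→ u17, —c→ u17
  u10 = d.0 | (c.a.(0 + 0) | 0) | —c→ u18, —d→ u19
  u11 = (b.d.0 + c.b.0) | (a.(0 + 0) | 0) | —a→ u20, —b→ u18, —c→ u21
  u12 = b.0 | (c.a.(0 + 0) | 0) | —b→ u19, —c→ u21
  u13 = d.0 | (a.(0 + 0) | (c.0 + b.0 + 0 | 0 | (0 + 0))) | —a→ u22, —b→ u18, —c→ u18, —d→ u23
  u14 = 0 | (c.a.(0 + 0) | (c.0 + b.0 + 0 | 0 | (0 + 0))) | —b→ u19, —c→ u19, —c→ u23
  u15 = (b.d.0 + c.b.0) | ((0 + 0) | (c.0 + b.0 + 0 | 0 | (0 + 0))) | —b→ u20, —b→ u22, —c→ u20, —c→ u24
  u16 = b.0 | (a.(0 + 0) | (c.0 + b.0 + 0 | 0 | (0 + 0))) | —a→ u24, —b→ u21, —b→ u23, —c→ u21
  u17 = b.(b.d.0 + c.b.0) | ((0 + 0) | 0) | —b→ u20
  u18 = d.0 | (a.(0 + 0) | 0) | —a→ u25, —d→ u26
  u19 = 0 | (c.a.(0 + 0) | 0) | —c→ u26
  u20 = (b.d.0 + c.b.0) | ((0 + 0) | 0) | —b→ u25, —c→ u27
  u21 = b.0 | (a.(0 + 0) | 0) | —a→ u27, —b→ u26
  u22 = d.0 | ((0 + 0) | (c.0 + b.0 + 0 | 0 | (0 + 0))) | —b→ u25, —c→ u25, —d→ u28
  u23 = 0 | (a.(0 + 0) | (c.0 + b.0 + 0 | 0 | (0 + 0))) | —a→ u28, —b→ u26, —c→ u26
  u24 = b.0 | ((0 + 0) | (c.0 + b.0 + 0 | 0 | (0 + 0))) | —b→ u27, —b→ u28, —c→ u27
  u25 = d.0 | ((0 + 0) | 0) | —d→ u29
  u26 = 0 | (a.(0 + 0) | 0) | —a→ u29
  u27 = b.0 | ((0 + 0) | 0) | —b→ u29
  u28 = 0 | ((0 + 0) | (c.0 + b.0 + 0 | 0 | (0 + 0))) | —b→ u29, —c→ u29
  u29 = 0 | ((0 + 0) | 0) | (no moves)
LTS(Q): 20 reachable states
  v0 = b.(b.d.0 + c.b.0) | (c.(0 + 0) | (c.0 + b.0 + 0 | 0 | (0 + 0))) | —b→ v1, —b→ v2, —c→ v2, —c→ v3
  v1 = (b.d.0 + c.b.0) | (c.(0 + 0) | (c.0 + b.0 + 0 | 0 | (0 + 0))) | —b→ v4, —b→ v5, —c→ v4, —c→ v6, —c→ v7
  v2 = b.(b.d.0 + c.b.0) | (c.(0 + 0) | 0) | —b→ v4, —c→ v8
  v3 = b.(b.d.0 + c.b.0) | ((0 + 0) | (c.0 + b.0 + 0 | 0 | (0 + 0))) | —b→ v6, —b→ v8, —c→ v8
  v4 = (b.d.0 + c.b.0) | (c.(0 + 0) | 0) | —b→ v9, —c→ v10, —c→ v11
  v5 = d.0 | (c.(0 + 0) | (c.0 + b.0 + 0 | 0 | (0 + 0))) | —b→ v9, —c→ v12, —c→ v9, —d→ v13
  v6 = (b.d.0 + c.b.0) | ((0 + 0) | (c.0 + b.0 + 0 | 0 | (0 + 0))) | —b→ v10, —b→ v12, —c→ v10, —c→ v14
  v7 = b.0 | (c.(0 + 0) | (c.0 + b.0 + 0 | 0 | (0 + 0))) | —b→ v11, —b→ v13, —c→ v11, —c→ v14
  v8 = b.(b.d.0 + c.b.0) | ((0 + 0) | 0) | —b→ v10
  v9 = d.0 | (c.(0 + 0) | 0) | —c→ v15, —d→ v16
  v10 = (b.d.0 + c.b.0) | ((0 + 0) | 0) | —b→ v15, —c→ v17
  v11 = b.0 | (c.(0 + 0) | 0) | —b→ v16, —c→ v17
  v12 = d.0 | ((0 + 0) | (c.0 + b.0 + 0 | 0 | (0 + 0))) | —b→ v15, —c→ v15, —d→ v18
  v13 = 0 | (c.(0 + 0) | (c.0 + b.0 + 0 | 0 | (0 + 0))) | —b→ v16, —c→ v16, —c→ v18
  v14 = b.0 | ((0 + 0) | (c.0 + b.0 + 0 | 0 | (0 + 0))) | —b→ v17, —b→ v18, —c→ v17
  v15 = d.0 | ((0 + 0) | 0) | —d→ v19
  v16 = 0 | (c.(0 + 0) | 0) | —c→ v19
  v17 = b.0 | ((0 + 0) | 0) | —b→ v19
  v18 = 0 | ((0 + 0) | (c.0 + b.0 + 0 | 0 | (0 + 0))) | —b→ v19, —c→ v19
  v19 = 0 | ((0 + 0) | 0) | (no moves)
Bisimilarity quotient blocks:
  B0 = {u0}
  B1 = {u3}
  B2 = {u8}
  B3 = {u11}
  B4 = {u18}
  B5 = {u25, v15}
  B6 = {u29, v19}
  B7 = {u26}
  B8 = {u20, v10}
  B9 = {u27, v17}
  B10 = {u21}
  B11 = {u17, v8}
  B12 = {u6}
  B13 = {u13}
  B14 = {u22, v12}
  B15 = {u28, v18}
  B16 = {u23}
  B17 = {u16}
  B18 = {u24, v14}
  B19 = {u15, v6}
  B20 = {u9, v3}
  B21 = {u1}
  B22 = {u4}
  B23 = {u10}
  B24 = {u19}
  B25 = {u12}
  B26 = {u7}
  B27 = {u14}
  B28 = {u5}
  B29 = {u2}
  B30 = {v0}
  B31 = {v1}
  B32 = {v4}
  B33 = {v11}
  B34 = {v16}
  B35 = {v9}
  B36 = {v5}
  B37 = {v13}
  B38 = {v7}
  B39 = {v2}
u0 ∈ B0, v0 ∈ B30 → different blocks

P ≁ Q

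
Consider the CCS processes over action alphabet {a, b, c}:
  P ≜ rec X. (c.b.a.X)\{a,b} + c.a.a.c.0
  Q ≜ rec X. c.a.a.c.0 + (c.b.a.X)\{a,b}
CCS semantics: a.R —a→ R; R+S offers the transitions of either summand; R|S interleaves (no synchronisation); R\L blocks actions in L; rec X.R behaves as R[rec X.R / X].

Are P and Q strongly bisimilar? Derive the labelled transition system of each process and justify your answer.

bisimilar

P's transition system — 6 states:
  p0 = rec X. (c.b.a.X)\{a,b} + c.a.a.c.0 :: --c--▸ p1, --c--▸ p2
  p1 = (b.a.(rec X. (c.b.a.X)\{a,b} + c.a.a.c.0))\{a,b} :: deadlocked
  p2 = a.a.c.0 :: --a--▸ p3
  p3 = a.c.0 :: --a--▸ p4
  p4 = c.0 :: --c--▸ p5
  p5 = 0 :: deadlocked
Q's transition system — 6 states:
  q0 = rec X. c.a.a.c.0 + (c.b.a.X)\{a,b} :: --c--▸ q1, --c--▸ q2
  q1 = (b.a.(rec X. c.a.a.c.0 + (c.b.a.X)\{a,b}))\{a,b} :: deadlocked
  q2 = a.a.c.0 :: --a--▸ q3
  q3 = a.c.0 :: --a--▸ q4
  q4 = c.0 :: --c--▸ q5
  q5 = 0 :: deadlocked
Bisimilarity quotient blocks:
  B0 = {p0, q0}
  B1 = {p1, p5, q1, q5}
  B2 = {p2, q2}
  B3 = {p3, q3}
  B4 = {p4, q4}
p0 ∈ B0, q0 ∈ B0 → same block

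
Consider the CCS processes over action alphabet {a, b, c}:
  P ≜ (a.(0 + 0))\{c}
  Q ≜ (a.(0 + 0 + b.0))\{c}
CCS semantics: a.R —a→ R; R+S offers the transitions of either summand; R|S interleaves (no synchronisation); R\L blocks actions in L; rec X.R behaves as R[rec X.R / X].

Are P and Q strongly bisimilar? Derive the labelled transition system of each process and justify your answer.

P ≁ Q

P's transition system — 2 states:
  p0 = (a.(0 + 0))\{c} → —a→ p1
  p1 = (0 + 0)\{c} → ∅
Q's transition system — 3 states:
  q0 = (a.(0 + 0 + b.0))\{c} → —a→ q1
  q1 = (0 + 0 + b.0)\{c} → —b→ q2
  q2 = 0\{c} → ∅
Partition-refinement fixed point:
  B0 = {p0}
  B1 = {p1, q2}
  B2 = {q0}
  B3 = {q1}
p0 ∈ B0, q0 ∈ B2 → different blocks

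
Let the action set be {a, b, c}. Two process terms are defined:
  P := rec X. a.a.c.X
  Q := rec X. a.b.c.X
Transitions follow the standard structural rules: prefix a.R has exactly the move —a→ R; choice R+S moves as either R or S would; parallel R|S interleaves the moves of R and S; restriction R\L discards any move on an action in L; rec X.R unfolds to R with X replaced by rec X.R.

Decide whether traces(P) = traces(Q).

Reachable graph of P (3 states):
  s0 = rec X. a.a.c.X has moves —a→ s1
  s1 = a.c.(rec X. a.a.c.X) has moves —a→ s2
  s2 = c.(rec X. a.a.c.X) has moves —c→ s0
Reachable graph of Q (3 states):
  t0 = rec X. a.b.c.X has moves —a→ t1
  t1 = b.c.(rec X. a.b.c.X) has moves —b→ t2
  t2 = c.(rec X. a.b.c.X) has moves —c→ t0
Trace ⟨aa⟩ through P, begin at {s0}:
  [1] a ⇒ {s1}
  [2] a ⇒ {s2}
  P completes σ.
Trace ⟨aa⟩ through Q, begin at {t0}:
  [1] a ⇒ {t1}
  [2] a ⇒ no successor for Q

traces(P) ≠ traces(Q) — witness ⟨aa⟩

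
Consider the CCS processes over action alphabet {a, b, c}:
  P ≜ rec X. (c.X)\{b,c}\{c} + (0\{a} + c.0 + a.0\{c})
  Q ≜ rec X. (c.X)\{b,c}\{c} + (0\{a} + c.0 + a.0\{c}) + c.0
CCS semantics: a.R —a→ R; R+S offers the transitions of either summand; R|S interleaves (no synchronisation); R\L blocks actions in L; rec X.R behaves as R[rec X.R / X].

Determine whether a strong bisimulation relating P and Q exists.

Reachable graph of P (3 states):
  m0 = rec X. (c.X)\{b,c}\{c} + (0\{a} + c.0 + a.0\{c}) → =a=> m1, =c=> m2
  m1 = 0\{c} → ·
  m2 = 0 → ·
Reachable graph of Q (3 states):
  n0 = rec X. (c.X)\{b,c}\{c} + (0\{a} + c.0 + a.0\{c}) + c.0 → =a=> n1, =c=> n2
  n1 = 0\{c} → ·
  n2 = 0 → ·
Bisimilarity quotient blocks:
  B0 = {m0, n0}
  B1 = {m1, m2, n1, n2}
m0 ∈ B0, n0 ∈ B0 → same block

YES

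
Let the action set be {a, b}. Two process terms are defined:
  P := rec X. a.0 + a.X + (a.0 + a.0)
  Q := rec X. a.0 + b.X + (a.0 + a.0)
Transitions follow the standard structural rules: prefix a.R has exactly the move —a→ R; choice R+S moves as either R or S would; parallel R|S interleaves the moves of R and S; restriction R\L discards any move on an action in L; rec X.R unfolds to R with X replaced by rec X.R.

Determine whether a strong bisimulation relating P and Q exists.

P's transition system — 2 states:
  u0 = rec X. a.0 + a.X + (a.0 + a.0) ⊢ -a-> u0, -a-> u1
  u1 = 0 ⊢ (no moves)
Q's transition system — 2 states:
  v0 = rec X. a.0 + b.X + (a.0 + a.0) ⊢ -a-> v1, -b-> v0
  v1 = 0 ⊢ (no moves)
Partition-refinement fixed point:
  B0 = {u0}
  B1 = {u1, v1}
  B2 = {v0}
u0 ∈ B0, v0 ∈ B2 → different blocks

NO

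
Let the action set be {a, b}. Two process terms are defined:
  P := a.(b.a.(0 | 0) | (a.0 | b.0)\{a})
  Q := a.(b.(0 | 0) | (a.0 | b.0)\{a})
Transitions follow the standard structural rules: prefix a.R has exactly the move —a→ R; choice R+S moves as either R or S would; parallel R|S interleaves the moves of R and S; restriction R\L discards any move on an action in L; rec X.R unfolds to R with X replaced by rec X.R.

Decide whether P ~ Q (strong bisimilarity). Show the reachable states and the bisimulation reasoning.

P ≁ Q

P's transition system — 7 states:
  m0 = a.(b.a.(0 | 0) | (a.0 | b.0)\{a}) → ··a··> m1
  m1 = b.a.(0 | 0) | (a.0 | b.0)\{a} → ··b··> m2, ··b··> m3
  m2 = a.(0 | 0) | (a.0 | b.0)\{a} → ··a··> m4, ··b··> m5
  m3 = b.a.(0 | 0) | (a.0 | 0)\{a} → ··b··> m5
  m4 = 0 | 0 | (a.0 | b.0)\{a} → ··b··> m6
  m5 = a.(0 | 0) | (a.0 | 0)\{a} → ··a··> m6
  m6 = 0 | 0 | (a.0 | 0)\{a} → stopped
Q's transition system — 5 states:
  n0 = a.(b.(0 | 0) | (a.0 | b.0)\{a}) → ··a··> n1
  n1 = b.(0 | 0) | (a.0 | b.0)\{a} → ··b··> n2, ··b··> n3
  n2 = 0 | 0 | (a.0 | b.0)\{a} → ··b··> n4
  n3 = b.(0 | 0) | (a.0 | 0)\{a} → ··b··> n4
  n4 = 0 | 0 | (a.0 | 0)\{a} → stopped
Coarsest stable partition (strong bisimilarity classes):
  B0 = {m0}
  B1 = {m1}
  B2 = {m2}
  B3 = {m5}
  B4 = {m6, n4}
  B5 = {m4, n2, n3}
  B6 = {m3}
  B7 = {n0}
  B8 = {n1}
m0 ∈ B0, n0 ∈ B7 → different blocks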